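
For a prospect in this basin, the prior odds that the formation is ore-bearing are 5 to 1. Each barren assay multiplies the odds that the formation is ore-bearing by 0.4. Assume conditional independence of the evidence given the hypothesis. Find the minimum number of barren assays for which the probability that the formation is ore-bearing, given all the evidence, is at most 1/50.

7

Prior odds = 5.
Likelihood ratio per barren assay = 0.4.
Target odds: 0.02 ÷ 0.98 = 1/49.
Require 0.4ⁿ ≤ 1/49 ÷ 5 = 1/245.
0.4⁶ = 64/15625 is still above 1/245 but 0.4⁷ = 128/78125 is at or below it, so n = 7.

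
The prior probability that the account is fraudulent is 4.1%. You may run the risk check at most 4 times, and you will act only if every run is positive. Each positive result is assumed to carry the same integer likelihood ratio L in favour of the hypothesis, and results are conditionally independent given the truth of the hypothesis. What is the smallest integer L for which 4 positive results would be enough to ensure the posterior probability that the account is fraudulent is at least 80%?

4

Prior odds = 0.041/0.959 = 41/959.
Target odds = 0.8/0.2 = 4.
Need L⁴ ≥ 4 ÷ (41/959) = 3836/41.
3⁴ = 81 < 3836/41 ≤ 256 = 4⁴, so L = 4.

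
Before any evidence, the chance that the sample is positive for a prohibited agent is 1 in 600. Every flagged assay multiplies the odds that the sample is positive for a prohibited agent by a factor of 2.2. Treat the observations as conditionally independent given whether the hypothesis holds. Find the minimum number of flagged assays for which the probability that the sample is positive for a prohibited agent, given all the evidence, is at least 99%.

Prior odds = (1/600)/(599/600) = 1/599.
Likelihood ratio per flagged assay = 2.2.
Target odds: 0.99 ÷ 0.01 = 99.
Need (1/599) × 2.2ⁿ ≥ 99, i.e. 2.2ⁿ ≥ 59301.
2.2¹³ ≈28281 falls short of 59301 but 2.2¹⁴ ≈62218.2 reaches it, so n = 14.

14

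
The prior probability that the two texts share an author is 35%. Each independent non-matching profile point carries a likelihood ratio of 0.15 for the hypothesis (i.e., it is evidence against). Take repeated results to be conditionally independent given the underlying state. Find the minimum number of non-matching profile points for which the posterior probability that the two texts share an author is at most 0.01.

Prior odds: 0.35 ÷ 0.65 = 7/13.
Likelihood ratio per non-matching profile point = 0.15.
Target posterior odds = 0.01/0.99 = 1/99.
Require 0.15ⁿ ≤ 1/99 ÷ (7/13) = 13/693.
0.15² = 0.0225 is still above 13/693 but 0.15³ = 0.003375 is at or below it, so n = 3.

3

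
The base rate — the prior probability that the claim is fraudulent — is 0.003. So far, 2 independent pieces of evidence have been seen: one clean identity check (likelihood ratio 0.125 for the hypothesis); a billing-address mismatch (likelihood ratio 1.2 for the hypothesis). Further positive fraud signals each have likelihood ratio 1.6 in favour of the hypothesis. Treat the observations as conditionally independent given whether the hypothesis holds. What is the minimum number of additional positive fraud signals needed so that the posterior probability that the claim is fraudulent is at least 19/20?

Prior odds = 0.003/0.997 = 3/997.
Combined Bayes factor of the evidence already in hand = 0.125 × 1.2 = 0.15.
Odds after that evidence = (3/997) × 0.15 = 9/19940.
Target odds = 0.95/0.05 = 19.
Need 1.6ⁿ ≥ 19 ÷ (9/19940) = 378860/9.
1.6²² ≈30948.5 falls short of 378860/9 but 1.6²³ ≈49517.6 reaches it, so n = 23.

23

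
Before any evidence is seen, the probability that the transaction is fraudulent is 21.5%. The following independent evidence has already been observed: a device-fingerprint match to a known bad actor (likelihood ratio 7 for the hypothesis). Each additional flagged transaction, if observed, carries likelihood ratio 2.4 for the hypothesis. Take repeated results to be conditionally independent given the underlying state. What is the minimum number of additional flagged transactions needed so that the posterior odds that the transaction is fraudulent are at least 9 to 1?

Prior odds = 0.215/0.785 = 43/157.
Bayes factor of the evidence already in hand = 7.
Odds after that evidence = (43/157) × 7 = 301/157.
Target odds = 9.
Need 2.4ⁿ ≥ 9 ÷ (301/157) = 1413/301.
2.4¹ = 2.4 falls short of 1413/301 but 2.4² = 5.76 reaches it, so n = 2.

2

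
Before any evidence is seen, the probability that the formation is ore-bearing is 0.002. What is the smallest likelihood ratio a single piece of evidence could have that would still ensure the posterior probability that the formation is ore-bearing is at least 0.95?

Prior odds = 0.002/0.998 = 1/499.
Target odds = 0.95/0.05 = 19.
Required Bayes factor = 19 ÷ (1/499) = 9481.

9481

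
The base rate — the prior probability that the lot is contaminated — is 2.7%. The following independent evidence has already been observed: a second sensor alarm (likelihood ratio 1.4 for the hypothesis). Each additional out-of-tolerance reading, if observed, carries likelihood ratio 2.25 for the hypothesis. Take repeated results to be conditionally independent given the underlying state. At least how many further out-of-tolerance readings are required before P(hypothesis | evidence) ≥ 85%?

7

Prior odds = 0.027/0.973 = 27/973.
Bayes factor of the evidence already in hand = 1.4.
Odds after that evidence = (27/973) × 1.4 = 27/695.
Target odds = 0.85/0.15 = 17/3.
Need 2.25ⁿ ≥ 17/3 ÷ (27/695) = 11815/81.
2.25⁶ = 531441/4096 falls short of 11815/81 but 2.25⁷ = 4782969/16384 reaches it, so n = 7.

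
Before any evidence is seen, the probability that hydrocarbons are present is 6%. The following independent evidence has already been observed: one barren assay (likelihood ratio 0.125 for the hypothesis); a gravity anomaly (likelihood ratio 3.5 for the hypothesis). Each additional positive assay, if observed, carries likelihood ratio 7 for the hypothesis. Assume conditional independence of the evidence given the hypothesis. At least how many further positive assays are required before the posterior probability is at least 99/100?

5

Prior odds = 0.06/0.94 = 3/47.
Combined Bayes factor of the evidence already in hand = 0.125 × 3.5 = 0.4375.
Odds after that evidence = (3/47) × 0.4375 = 21/752.
Target odds = 0.99/0.01 = 99.
Need 7ⁿ ≥ 99 ÷ (21/752) = 24816/7.
7⁴ = 2401 falls short of 24816/7 but 7⁵ = 16807 reaches it, so n = 5.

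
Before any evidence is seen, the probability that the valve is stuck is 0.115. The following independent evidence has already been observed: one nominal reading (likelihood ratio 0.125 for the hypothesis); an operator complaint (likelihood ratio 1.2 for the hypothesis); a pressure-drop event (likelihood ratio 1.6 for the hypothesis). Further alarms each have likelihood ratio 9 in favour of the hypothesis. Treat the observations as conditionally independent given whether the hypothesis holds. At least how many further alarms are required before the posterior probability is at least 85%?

Prior odds = 0.115/0.885 = 23/177.
Combined Bayes factor of the evidence already in hand = 0.125 × 1.2 × 1.6 = 0.24.
Odds after that evidence = (23/177) × 0.24 = 46/1475.
Target odds = 0.85/0.15 = 17/3.
Need 9ⁿ ≥ 17/3 ÷ (46/1475) = 25075/138.
9² = 81 falls short of 25075/138 but 9³ = 729 reaches it, so n = 3.

3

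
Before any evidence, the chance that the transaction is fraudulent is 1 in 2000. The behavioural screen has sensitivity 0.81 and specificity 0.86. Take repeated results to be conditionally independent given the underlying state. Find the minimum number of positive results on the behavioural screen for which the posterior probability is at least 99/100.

7

Prior odds = 0.0005/0.9995 = 1/1999.
False-positive rate = 1 − 0.86 = 0.14; likelihood ratio of a positive = 0.81/0.14 = 81/14.
Target odds: 0.99 ÷ 0.01 = 99.
Require (81/14)ⁿ ≥ 99 ÷ (1/1999) = 197901.
(81/14)⁶ ≈37509.6 falls short of 197901 but (81/14)⁷ ≈217020 reaches it, so n = 7.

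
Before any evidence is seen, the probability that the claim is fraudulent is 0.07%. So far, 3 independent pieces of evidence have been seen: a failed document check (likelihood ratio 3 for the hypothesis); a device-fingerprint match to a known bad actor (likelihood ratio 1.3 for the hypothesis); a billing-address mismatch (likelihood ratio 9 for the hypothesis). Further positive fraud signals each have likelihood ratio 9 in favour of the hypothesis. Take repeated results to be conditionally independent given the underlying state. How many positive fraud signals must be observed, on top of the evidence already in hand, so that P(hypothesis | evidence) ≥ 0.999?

Prior odds = 0.0007/0.9993 = 7/9993.
Combined Bayes factor of the evidence already in hand = 3 × 1.3 × 9 = 35.1.
Odds after that evidence = (7/9993) × 35.1 = 819/33310.
Target odds = 0.999/0.001 = 999.
Need 9ⁿ ≥ 999 ÷ (819/33310) = 3697410/91.
9⁴ = 6561 falls short of 3697410/91 but 9⁵ = 59049 reaches it, so n = 5.

5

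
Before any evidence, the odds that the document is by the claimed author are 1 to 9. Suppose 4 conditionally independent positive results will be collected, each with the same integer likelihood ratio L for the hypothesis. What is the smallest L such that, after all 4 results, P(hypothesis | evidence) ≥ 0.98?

5

Prior odds = 1/9.
Target odds = 0.98/0.02 = 49.
Need L⁴ ≥ 49 ÷ (1/9) = 441.
4⁴ = 256 < 441 ≤ 625 = 5⁴, so L = 5.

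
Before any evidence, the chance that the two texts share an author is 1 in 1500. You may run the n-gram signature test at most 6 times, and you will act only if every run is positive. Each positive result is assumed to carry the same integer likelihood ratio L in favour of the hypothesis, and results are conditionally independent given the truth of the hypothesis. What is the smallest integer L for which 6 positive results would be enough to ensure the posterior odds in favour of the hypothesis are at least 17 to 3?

Prior odds = (1/1500)/(1499/1500) = 1/1499.
Target odds = 17/3.
Need L⁶ ≥ 17/3 ÷ (1/1499) = 25483/3.
4⁶ = 4096 < 25483/3 ≤ 15625 = 5⁶, so L = 5.

5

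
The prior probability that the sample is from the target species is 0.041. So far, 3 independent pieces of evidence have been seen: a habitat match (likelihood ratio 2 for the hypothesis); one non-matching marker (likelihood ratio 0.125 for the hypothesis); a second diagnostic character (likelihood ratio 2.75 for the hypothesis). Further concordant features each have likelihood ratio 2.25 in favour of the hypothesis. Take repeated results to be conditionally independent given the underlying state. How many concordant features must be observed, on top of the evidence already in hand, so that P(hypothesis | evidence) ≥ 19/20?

8

Prior odds = 0.041/0.959 = 41/959.
Combined Bayes factor of the evidence already in hand = 2 × 0.125 × 2.75 = 0.6875.
Odds after that evidence = (41/959) × 0.6875 = 451/15344.
Target odds = 0.95/0.05 = 19.
Need 2.25ⁿ ≥ 19 ÷ (451/15344) = 291536/451.
2.25⁷ = 4782969/16384 falls short of 291536/451 but 2.25⁸ = 43046721/65536 reaches it, so n = 8.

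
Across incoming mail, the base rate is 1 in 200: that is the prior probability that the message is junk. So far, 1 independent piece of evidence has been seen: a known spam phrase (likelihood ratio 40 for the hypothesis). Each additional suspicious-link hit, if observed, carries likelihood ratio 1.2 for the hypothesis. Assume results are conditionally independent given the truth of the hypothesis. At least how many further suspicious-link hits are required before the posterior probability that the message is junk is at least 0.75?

15

Prior odds = 0.005/0.995 = 1/199.
Bayes factor of the evidence already in hand = 40.
Odds after that evidence = (1/199) × 40 = 40/199.
Target odds = 0.75/0.25 = 3.
Need 1.2ⁿ ≥ 3 ÷ (40/199) = 14.925.
1.2¹⁴ ≈12.8392 falls short of 14.925 but 1.2¹⁵ ≈15.407 reaches it, so n = 15.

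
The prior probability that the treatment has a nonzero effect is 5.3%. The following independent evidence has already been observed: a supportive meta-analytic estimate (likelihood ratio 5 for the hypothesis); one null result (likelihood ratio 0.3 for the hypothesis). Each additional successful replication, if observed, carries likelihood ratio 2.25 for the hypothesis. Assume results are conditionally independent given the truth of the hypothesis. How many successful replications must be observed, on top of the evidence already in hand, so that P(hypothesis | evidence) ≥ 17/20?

Prior odds = 0.053/0.947 = 53/947.
Combined Bayes factor of the evidence already in hand = 5 × 0.3 = 1.5.
Odds after that evidence = (53/947) × 1.5 = 159/1894.
Target odds = 0.85/0.15 = 17/3.
Need 2.25ⁿ ≥ 17/3 ÷ (159/1894) = 32198/477.
2.25⁵ = 59049/1024 falls short of 32198/477 but 2.25⁶ = 531441/4096 reaches it, so n = 6.

6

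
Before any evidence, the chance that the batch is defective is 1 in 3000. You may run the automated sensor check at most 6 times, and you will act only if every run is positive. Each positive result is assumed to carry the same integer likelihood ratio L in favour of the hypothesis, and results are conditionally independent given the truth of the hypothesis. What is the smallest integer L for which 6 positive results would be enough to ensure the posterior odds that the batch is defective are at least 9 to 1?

Prior odds = (1/3000)/(2999/3000) = 1/2999.
Target odds = 9.
Need L⁶ ≥ 9 ÷ (1/2999) = 26991.
5⁶ = 15625 < 26991 ≤ 46656 = 6⁶, so L = 6.

6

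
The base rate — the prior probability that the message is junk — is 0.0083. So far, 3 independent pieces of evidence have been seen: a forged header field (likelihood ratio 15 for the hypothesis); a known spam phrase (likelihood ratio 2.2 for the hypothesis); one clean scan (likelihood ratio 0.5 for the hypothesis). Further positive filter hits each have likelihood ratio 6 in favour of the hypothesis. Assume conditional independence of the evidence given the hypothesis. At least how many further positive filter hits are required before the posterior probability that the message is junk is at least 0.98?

Prior odds = 0.0083/0.9917 = 83/9917.
Combined Bayes factor of the evidence already in hand = 15 × 2.2 × 0.5 = 16.5.
Odds after that evidence = (83/9917) × 16.5 = 2739/19834.
Target odds = 0.98/0.02 = 49.
Need 6ⁿ ≥ 49 ÷ (2739/19834) = 971866/2739.
6³ = 216 falls short of 971866/2739 but 6⁴ = 1296 reaches it, so n = 4.

4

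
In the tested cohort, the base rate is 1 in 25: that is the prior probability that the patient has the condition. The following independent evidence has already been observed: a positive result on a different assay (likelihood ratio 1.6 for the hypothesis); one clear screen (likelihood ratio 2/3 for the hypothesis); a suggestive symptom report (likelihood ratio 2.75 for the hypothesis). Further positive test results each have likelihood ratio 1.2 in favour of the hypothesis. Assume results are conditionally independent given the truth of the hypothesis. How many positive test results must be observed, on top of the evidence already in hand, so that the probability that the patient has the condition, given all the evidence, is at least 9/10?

Prior odds = 0.04/0.96 = 1/24.
Combined Bayes factor of the evidence already in hand = 1.6 × (2/3) × 2.75 = 44/15.
Odds after that evidence = (1/24) × 44/15 = 11/90.
Target odds = 0.9/0.1 = 9.
Need 1.2ⁿ ≥ 9 ÷ (11/90) = 810/11.
1.2²³ ≈66.2474 falls short of 810/11 but 1.2²⁴ ≈79.4968 reaches it, so n = 24.

24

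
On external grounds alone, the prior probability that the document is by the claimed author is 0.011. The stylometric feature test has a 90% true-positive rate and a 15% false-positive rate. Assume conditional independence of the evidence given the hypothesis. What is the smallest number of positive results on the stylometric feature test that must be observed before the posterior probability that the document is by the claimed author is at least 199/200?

Prior odds = 0.011/0.989 = 11/989.
Likelihood ratio of a positive result = 0.9/0.15 = 6.
Target odds: 0.995 ÷ 0.005 = 199.
Require 6ⁿ ≥ 199 ÷ (11/989) = 196811/11.
6⁵ = 7776 falls short of 196811/11 but 6⁶ = 46656 reaches it, so n = 6.

6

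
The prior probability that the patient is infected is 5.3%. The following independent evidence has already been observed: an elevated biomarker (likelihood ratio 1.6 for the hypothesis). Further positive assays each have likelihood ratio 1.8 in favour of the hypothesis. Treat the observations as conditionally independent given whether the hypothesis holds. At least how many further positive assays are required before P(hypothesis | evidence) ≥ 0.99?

12

Prior odds = 0.053/0.947 = 53/947.
Bayes factor of the evidence already in hand = 1.6.
Odds after that evidence = (53/947) × 1.6 = 424/4735.
Target odds = 0.99/0.01 = 99.
Need 1.8ⁿ ≥ 99 ÷ (424/4735) = 468765/424.
1.8¹¹ ≈642.684 falls short of 468765/424 but 1.8¹² ≈1156.83 reaches it, so n = 12.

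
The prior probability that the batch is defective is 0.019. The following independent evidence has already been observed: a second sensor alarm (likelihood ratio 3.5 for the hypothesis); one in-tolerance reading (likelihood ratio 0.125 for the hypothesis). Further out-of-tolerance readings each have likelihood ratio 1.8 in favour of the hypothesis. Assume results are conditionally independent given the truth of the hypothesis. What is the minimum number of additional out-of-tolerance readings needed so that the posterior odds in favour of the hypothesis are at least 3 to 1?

10

Prior odds = 0.019/0.981 = 19/981.
Combined Bayes factor of the evidence already in hand = 3.5 × 0.125 = 0.4375.
Odds after that evidence = (19/981) × 0.4375 = 133/15696.
Target odds = 3.
Need 1.8ⁿ ≥ 3 ÷ (133/15696) = 47088/133.
1.8⁹ = 387420489/1953125 falls short of 47088/133 but 1.8¹⁰ ≈357.047 reaches it, so n = 10.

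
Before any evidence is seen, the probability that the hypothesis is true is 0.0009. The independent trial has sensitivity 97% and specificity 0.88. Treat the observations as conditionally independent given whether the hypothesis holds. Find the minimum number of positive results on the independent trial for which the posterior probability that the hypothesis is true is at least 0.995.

Prior odds: 0.0009 ÷ 0.9991 = 9/9991.
False-positive rate = 1 − 0.88 = 0.12; likelihood ratio of a positive = 0.97/0.12 = 97/12.
Target odds: 0.995 ÷ 0.005 = 199.
Require (97/12)ⁿ ≥ 199 ÷ (9/9991) = 1988209/9.
(97/12)⁵ ≈34510.6 falls short of 1988209/9 but (97/12)⁶ ≈278961 reaches it, so n = 6.

6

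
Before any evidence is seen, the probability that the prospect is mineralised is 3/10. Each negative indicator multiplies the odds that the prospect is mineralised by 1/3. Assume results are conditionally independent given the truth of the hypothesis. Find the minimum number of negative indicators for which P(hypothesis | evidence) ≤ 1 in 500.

Prior odds: 0.3 ÷ 0.7 = 3/7.
Likelihood ratio per negative indicator = 1/3.
Target posterior odds = 0.002/0.998 = 1/499.
Require (1/3)ⁿ ≤ 1/499 ÷ (3/7) = 7/1497.
(1/3)⁴ = 1/81 is still above 7/1497 but (1/3)⁵ = 1/243 is at or below it, so n = 5.

5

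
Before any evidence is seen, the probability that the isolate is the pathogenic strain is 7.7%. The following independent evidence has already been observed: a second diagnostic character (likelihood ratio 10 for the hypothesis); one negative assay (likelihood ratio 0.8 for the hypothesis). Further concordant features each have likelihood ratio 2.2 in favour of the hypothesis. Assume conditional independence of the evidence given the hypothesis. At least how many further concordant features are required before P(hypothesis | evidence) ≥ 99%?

7

Prior odds = 0.077/0.923 = 77/923.
Combined Bayes factor of the evidence already in hand = 10 × 0.8 = 8.
Odds after that evidence = (77/923) × 8 = 616/923.
Target odds = 0.99/0.01 = 99.
Need 2.2ⁿ ≥ 99 ÷ (616/923) = 8307/56.
2.2⁶ = 1771561/15625 falls short of 8307/56 but 2.2⁷ = 19487171/78125 reaches it, so n = 7.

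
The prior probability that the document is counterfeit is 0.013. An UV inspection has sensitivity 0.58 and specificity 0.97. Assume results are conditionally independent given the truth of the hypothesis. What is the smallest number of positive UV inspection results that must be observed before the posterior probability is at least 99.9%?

4

Prior odds = 0.013/0.987 = 13/987.
False-positive rate = 1 − 0.97 = 0.03; likelihood ratio of a positive = 0.58/0.03 = 58/3.
Target posterior odds = 0.999/0.001 = 999.
Need (13/987) × (58/3)ⁿ ≥ 999, i.e. (58/3)ⁿ ≥ 986013/13.
(58/3)³ = 195112/27 falls short of 986013/13 but (58/3)⁴ = 11316496/81 reaches it, so n = 4.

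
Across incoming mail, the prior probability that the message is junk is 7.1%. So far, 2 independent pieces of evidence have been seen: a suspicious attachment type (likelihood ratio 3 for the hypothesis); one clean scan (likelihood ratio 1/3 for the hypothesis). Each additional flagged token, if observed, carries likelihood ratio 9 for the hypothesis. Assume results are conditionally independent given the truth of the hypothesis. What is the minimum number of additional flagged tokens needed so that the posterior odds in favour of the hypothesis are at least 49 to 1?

Prior odds = 0.071/0.929 = 71/929.
Combined Bayes factor of the evidence already in hand = 3 × (1/3) = 1.
Odds after that evidence = (71/929) × 1 = 71/929.
Target odds = 49.
Need 9ⁿ ≥ 49 ÷ (71/929) = 45521/71.
9² = 81 falls short of 45521/71 but 9³ = 729 reaches it, so n = 3.

3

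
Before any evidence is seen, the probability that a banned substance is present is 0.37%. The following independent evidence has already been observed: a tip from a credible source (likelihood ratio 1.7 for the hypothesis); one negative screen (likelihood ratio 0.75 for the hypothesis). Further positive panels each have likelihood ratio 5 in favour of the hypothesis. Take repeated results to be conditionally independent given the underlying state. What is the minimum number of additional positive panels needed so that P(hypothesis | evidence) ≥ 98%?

6

Prior odds = 0.0037/0.9963 = 37/9963.
Combined Bayes factor of the evidence already in hand = 1.7 × 0.75 = 1.275.
Odds after that evidence = (37/9963) × 1.275 = 629/132840.
Target odds = 0.98/0.02 = 49.
Need 5ⁿ ≥ 49 ÷ (629/132840) = 6509160/629.
5⁵ = 3125 falls short of 6509160/629 but 5⁶ = 15625 reaches it, so n = 6.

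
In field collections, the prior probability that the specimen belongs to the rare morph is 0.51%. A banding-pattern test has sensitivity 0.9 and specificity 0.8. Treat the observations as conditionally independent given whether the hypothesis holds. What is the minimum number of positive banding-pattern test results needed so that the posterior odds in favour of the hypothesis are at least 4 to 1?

5

Prior odds: 0.0051 ÷ 0.9949 = 51/9949.
False-positive rate = 1 − 0.8 = 0.2; likelihood ratio of a positive = 0.9/0.2 = 4.5.
Target odds = 4.
Require 4.5ⁿ ≥ 4 ÷ (51/9949) = 39796/51.
4.5⁴ = 410.0625 falls short of 39796/51 but 4.5⁵ = 1845.28125 reaches it, so n = 5.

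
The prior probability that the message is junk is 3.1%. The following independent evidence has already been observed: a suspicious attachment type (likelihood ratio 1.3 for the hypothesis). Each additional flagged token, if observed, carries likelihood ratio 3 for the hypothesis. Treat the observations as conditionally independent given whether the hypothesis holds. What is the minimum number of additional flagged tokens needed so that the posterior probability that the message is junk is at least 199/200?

8

Prior odds = 0.031/0.969 = 31/969.
Bayes factor of the evidence already in hand = 1.3.
Odds after that evidence = (31/969) × 1.3 = 403/9690.
Target odds = 0.995/0.005 = 199.
Need 3ⁿ ≥ 199 ÷ (403/9690) = 1928310/403.
3⁷ = 2187 falls short of 1928310/403 but 3⁸ = 6561 reaches it, so n = 8.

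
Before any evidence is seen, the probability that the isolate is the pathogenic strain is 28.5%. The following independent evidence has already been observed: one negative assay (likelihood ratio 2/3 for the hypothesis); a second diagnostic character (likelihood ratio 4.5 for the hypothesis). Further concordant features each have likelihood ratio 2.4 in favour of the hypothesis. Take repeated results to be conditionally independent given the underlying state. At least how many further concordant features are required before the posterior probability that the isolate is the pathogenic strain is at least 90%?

Prior odds = 0.285/0.715 = 57/143.
Combined Bayes factor of the evidence already in hand = (2/3) × 4.5 = 3.
Odds after that evidence = (57/143) × 3 = 171/143.
Target odds = 0.9/0.1 = 9.
Need 2.4ⁿ ≥ 9 ÷ (171/143) = 143/19.
2.4² = 5.76 falls short of 143/19 but 2.4³ = 13.824 reaches it, so n = 3.

3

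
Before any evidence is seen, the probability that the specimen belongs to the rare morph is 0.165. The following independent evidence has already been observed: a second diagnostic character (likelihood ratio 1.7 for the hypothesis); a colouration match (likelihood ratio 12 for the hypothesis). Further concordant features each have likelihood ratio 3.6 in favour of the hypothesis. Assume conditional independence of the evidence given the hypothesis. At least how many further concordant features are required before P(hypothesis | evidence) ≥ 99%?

3

Prior odds = 0.165/0.835 = 33/167.
Combined Bayes factor of the evidence already in hand = 1.7 × 12 = 20.4.
Odds after that evidence = (33/167) × 20.4 = 3366/835.
Target odds = 0.99/0.01 = 99.
Need 3.6ⁿ ≥ 99 ÷ (3366/835) = 835/34.
3.6² = 12.96 falls short of 835/34 but 3.6³ = 46.656 reaches it, so n = 3.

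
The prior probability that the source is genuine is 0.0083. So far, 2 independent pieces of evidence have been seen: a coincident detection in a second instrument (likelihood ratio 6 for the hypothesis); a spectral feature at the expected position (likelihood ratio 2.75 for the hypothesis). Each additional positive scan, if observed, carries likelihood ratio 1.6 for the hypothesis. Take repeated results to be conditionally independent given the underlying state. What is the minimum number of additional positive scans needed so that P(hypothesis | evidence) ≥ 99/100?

14

Prior odds = 0.0083/0.9917 = 83/9917.
Combined Bayes factor of the evidence already in hand = 6 × 2.75 = 16.5.
Odds after that evidence = (83/9917) × 16.5 = 2739/19834.
Target odds = 0.99/0.01 = 99.
Need 1.6ⁿ ≥ 99 ÷ (2739/19834) = 59502/83.
1.6¹³ ≈450.36 falls short of 59502/83 but 1.6¹⁴ ≈720.576 reaches it, so n = 14.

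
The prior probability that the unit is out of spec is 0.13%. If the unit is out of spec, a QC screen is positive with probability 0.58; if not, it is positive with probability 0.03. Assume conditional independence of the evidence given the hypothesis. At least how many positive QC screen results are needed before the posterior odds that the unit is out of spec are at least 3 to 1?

3

Prior odds = 0.0013/0.9987 = 13/9987.
Likelihood ratio of a positive = 0.58/0.03 = 58/3.
Target odds = 3.
Need (13/9987) × (58/3)ⁿ ≥ 3, i.e. (58/3)ⁿ ≥ 29961/13.
(58/3)² = 3364/9 falls short of 29961/13 but (58/3)³ = 195112/27 reaches it, so n = 3.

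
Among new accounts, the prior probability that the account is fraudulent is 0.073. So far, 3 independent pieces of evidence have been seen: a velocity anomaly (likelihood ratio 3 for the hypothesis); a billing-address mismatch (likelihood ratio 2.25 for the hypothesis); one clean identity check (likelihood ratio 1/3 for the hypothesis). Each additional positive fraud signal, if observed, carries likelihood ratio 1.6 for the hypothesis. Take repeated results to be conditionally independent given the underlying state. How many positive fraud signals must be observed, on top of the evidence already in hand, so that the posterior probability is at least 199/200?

15

Prior odds = 0.073/0.927 = 73/927.
Combined Bayes factor of the evidence already in hand = 3 × 2.25 × (1/3) = 2.25.
Odds after that evidence = (73/927) × 2.25 = 73/412.
Target odds = 0.995/0.005 = 199.
Need 1.6ⁿ ≥ 199 ÷ (73/412) = 81988/73.
1.6¹⁴ ≈720.576 falls short of 81988/73 but 1.6¹⁵ ≈1152.92 reaches it, so n = 15.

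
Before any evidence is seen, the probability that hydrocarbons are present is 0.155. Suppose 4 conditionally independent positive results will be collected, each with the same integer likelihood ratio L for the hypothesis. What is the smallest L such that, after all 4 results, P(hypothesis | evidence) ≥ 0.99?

Prior odds = 0.155/0.845 = 31/169.
Target odds = 0.99/0.01 = 99.
Need L⁴ ≥ 99 ÷ (31/169) = 16731/31.
4⁴ = 256 < 16731/31 ≤ 625 = 5⁴, so L = 5.

5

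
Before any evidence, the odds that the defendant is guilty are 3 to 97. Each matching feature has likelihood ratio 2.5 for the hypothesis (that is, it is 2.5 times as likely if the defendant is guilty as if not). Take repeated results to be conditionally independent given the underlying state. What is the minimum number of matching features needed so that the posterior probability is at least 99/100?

Prior odds = 3/97.
Likelihood ratio per matching feature = 2.5.
Target posterior odds = 0.99/0.01 = 99.
Require 2.5ⁿ ≥ 99 ÷ (3/97) = 3201.
2.5⁸ = 390625/256 falls short of 3201 but 2.5⁹ = 1953125/512 reaches it, so n = 9.

9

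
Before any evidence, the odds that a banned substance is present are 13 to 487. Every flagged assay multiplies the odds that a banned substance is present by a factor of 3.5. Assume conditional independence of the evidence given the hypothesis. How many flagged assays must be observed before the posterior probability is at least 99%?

Prior odds = 13/487.
Likelihood ratio per flagged assay = 3.5.
Target posterior odds = 0.99/0.01 = 99.
Need (13/487) × 3.5ⁿ ≥ 99, i.e. 3.5ⁿ ≥ 48213/13.
3.5⁶ = 1838.265625 falls short of 48213/13 but 3.5⁷ = 823543/128 reaches it, so n = 7.

7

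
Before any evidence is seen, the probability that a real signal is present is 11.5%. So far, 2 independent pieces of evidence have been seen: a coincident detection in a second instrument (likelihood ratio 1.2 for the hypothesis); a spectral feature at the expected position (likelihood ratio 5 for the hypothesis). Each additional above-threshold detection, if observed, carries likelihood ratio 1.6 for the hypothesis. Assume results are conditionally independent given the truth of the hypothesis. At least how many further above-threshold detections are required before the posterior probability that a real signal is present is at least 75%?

3

Prior odds = 0.115/0.885 = 23/177.
Combined Bayes factor of the evidence already in hand = 1.2 × 5 = 6.
Odds after that evidence = (23/177) × 6 = 46/59.
Target odds = 0.75/0.25 = 3.
Need 1.6ⁿ ≥ 3 ÷ (46/59) = 177/46.
1.6² = 2.56 falls short of 177/46 but 1.6³ = 4.096 reaches it, so n = 3.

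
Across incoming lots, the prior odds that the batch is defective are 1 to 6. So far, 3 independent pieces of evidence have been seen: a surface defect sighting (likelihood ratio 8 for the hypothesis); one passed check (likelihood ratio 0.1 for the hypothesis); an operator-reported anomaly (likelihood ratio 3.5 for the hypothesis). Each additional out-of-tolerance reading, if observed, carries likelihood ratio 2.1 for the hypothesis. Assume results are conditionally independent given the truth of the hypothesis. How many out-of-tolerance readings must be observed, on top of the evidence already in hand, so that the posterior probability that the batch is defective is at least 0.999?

Prior odds = 1/6.
Combined Bayes factor of the evidence already in hand = 8 × 0.1 × 3.5 = 2.8.
Odds after that evidence = (1/6) × 2.8 = 7/15.
Target odds = 0.999/0.001 = 999.
Need 2.1ⁿ ≥ 999 ÷ (7/15) = 14985/7.
2.1¹⁰ ≈1667.99 falls short of 14985/7 but 2.1¹¹ ≈3502.78 reaches it, so n = 11.

11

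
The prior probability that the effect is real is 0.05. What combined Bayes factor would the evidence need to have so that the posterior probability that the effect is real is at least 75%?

Prior odds = 0.05/0.95 = 1/19.
Target odds = 0.75/0.25 = 3.
Required Bayes factor = 3 ÷ (1/19) = 57.

57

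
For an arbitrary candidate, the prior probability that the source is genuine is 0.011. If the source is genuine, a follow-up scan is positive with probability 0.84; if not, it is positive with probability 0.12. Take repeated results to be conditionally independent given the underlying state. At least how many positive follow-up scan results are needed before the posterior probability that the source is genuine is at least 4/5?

Prior odds: 0.011 ÷ 0.989 = 11/989.
Likelihood ratio of a positive = 0.84/0.12 = 7.
Target posterior odds = 0.8/0.2 = 4.
Need (11/989) × 7ⁿ ≥ 4, i.e. 7ⁿ ≥ 3956/11.
7³ = 343 falls short of 3956/11 but 7⁴ = 2401 reaches it, so n = 4.

4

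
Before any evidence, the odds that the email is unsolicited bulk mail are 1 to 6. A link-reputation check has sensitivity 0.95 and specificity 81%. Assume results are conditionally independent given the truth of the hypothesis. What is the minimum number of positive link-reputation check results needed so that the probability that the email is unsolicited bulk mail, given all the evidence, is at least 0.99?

4

Prior odds = 1/6.
False-positive rate = 1 − 0.81 = 0.19; likelihood ratio of a positive = 0.95/0.19 = 5.
Target posterior odds = 0.99/0.01 = 99.
Need (1/6) × 5ⁿ ≥ 99, i.e. 5ⁿ ≥ 594.
5³ = 125 falls short of 594 but 5⁴ = 625 reaches it, so n = 4.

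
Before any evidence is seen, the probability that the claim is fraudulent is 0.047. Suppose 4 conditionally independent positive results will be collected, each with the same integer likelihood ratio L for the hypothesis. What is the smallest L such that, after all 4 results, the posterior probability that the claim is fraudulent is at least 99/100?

7

Prior odds = 0.047/0.953 = 47/953.
Target odds = 0.99/0.01 = 99.
Need L⁴ ≥ 99 ÷ (47/953) = 94347/47.
6⁴ = 1296 < 94347/47 ≤ 2401 = 7⁴, so L = 7.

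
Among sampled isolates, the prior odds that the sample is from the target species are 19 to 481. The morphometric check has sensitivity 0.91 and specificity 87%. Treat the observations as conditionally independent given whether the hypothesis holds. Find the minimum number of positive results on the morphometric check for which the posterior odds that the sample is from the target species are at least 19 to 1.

4

Prior odds = 19/481.
False-positive rate = 1 − 0.87 = 0.13; likelihood ratio of a positive = 0.91/0.13 = 7.
Target odds = 19.
Require 7ⁿ ≥ 19 ÷ (19/481) = 481.
7³ = 343 falls short of 481 but 7⁴ = 2401 reaches it, so n = 4.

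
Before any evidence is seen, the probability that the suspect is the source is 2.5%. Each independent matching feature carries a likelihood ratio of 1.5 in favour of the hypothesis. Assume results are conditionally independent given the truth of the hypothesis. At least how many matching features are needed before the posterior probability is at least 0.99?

21

Prior odds = 0.025/0.975 = 1/39.
Likelihood ratio per matching feature = 1.5.
Target posterior odds = 0.99/0.01 = 99.
Require 1.5ⁿ ≥ 99 ÷ (1/39) = 3861.
1.5²⁰ ≈3325.26 falls short of 3861 but 1.5²¹ ≈4987.89 reaches it, so n = 21.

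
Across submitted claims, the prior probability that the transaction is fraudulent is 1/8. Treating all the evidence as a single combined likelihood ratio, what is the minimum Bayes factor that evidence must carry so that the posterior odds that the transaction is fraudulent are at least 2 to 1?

14

Prior odds = 0.125/0.875 = 1/7.
Target odds = 2.
Required Bayes factor = 2 ÷ (1/7) = 14.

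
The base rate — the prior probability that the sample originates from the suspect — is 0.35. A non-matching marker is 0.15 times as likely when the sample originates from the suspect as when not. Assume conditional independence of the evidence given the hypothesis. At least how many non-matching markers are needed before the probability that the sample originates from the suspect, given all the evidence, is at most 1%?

3

Prior odds = 0.35/0.65 = 7/13.
Likelihood ratio per non-matching marker = 0.15.
Target odds: 0.01 ÷ 0.99 = 1/99.
Require 0.15ⁿ ≤ 1/99 ÷ (7/13) = 13/693.
0.15² = 0.0225 is still above 13/693 but 0.15³ = 0.003375 is at or below it, so n = 3.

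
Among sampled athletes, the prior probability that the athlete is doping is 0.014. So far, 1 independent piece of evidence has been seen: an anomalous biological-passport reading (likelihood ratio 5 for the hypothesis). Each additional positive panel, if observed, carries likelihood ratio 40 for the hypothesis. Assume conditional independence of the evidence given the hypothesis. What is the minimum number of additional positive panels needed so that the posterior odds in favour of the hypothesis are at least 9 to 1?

Prior odds = 0.014/0.986 = 7/493.
Bayes factor of the evidence already in hand = 5.
Odds after that evidence = (7/493) × 5 = 35/493.
Target odds = 9.
Need 40ⁿ ≥ 9 ÷ (35/493) = 4437/35.
40¹ = 40 falls short of 4437/35 but 40² = 1600 reaches it, so n = 2.

2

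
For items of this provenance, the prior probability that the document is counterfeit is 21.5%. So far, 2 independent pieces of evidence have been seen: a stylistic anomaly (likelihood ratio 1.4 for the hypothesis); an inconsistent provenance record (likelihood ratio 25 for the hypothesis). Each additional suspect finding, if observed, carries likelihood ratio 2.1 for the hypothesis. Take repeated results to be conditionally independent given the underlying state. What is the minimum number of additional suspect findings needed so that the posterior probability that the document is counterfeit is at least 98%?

Prior odds = 0.215/0.785 = 43/157.
Combined Bayes factor of the evidence already in hand = 1.4 × 25 = 35.
Odds after that evidence = (43/157) × 35 = 1505/157.
Target odds = 0.98/0.02 = 49.
Need 2.1ⁿ ≥ 49 ÷ (1505/157) = 1099/215.
2.1² = 4.41 falls short of 1099/215 but 2.1³ = 9.261 reaches it, so n = 3.

3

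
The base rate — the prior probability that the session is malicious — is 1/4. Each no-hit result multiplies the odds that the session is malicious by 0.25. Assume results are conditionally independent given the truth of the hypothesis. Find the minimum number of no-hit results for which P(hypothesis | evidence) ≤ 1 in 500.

Prior odds = 0.25/0.75 = 1/3.
Likelihood ratio per no-hit result = 0.25.
Target odds: 0.002 ÷ 0.998 = 1/499.
Need (1/3) × 0.25ⁿ ≤ 1/499, i.e. 0.25ⁿ ≤ 3/499.
0.25³ = 0.015625 is still above 3/499 but 0.25⁴ = 0.00390625 is at or below it, so n = 4.

4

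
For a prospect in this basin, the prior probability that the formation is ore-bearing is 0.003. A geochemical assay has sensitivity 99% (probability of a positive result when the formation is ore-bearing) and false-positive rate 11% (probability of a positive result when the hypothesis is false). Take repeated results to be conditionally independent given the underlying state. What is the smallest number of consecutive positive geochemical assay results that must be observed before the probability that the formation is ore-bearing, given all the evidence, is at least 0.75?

Prior odds: 0.003 ÷ 0.997 = 3/997.
Likelihood ratio of a positive result = 0.99/0.11 = 9.
Target posterior odds = 0.75/0.25 = 3.
Need (3/997) × 9ⁿ ≥ 3, i.e. 9ⁿ ≥ 997.
9³ = 729 falls short of 997 but 9⁴ = 6561 reaches it, so n = 4.

4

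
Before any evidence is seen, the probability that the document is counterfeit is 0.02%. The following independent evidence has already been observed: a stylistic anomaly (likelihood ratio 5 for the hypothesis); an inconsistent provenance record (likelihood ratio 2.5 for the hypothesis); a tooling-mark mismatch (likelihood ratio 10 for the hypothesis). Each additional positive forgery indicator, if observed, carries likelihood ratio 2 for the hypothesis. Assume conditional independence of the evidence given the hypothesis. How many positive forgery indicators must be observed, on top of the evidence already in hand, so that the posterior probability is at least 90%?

9

Prior odds = 0.0002/0.9998 = 1/4999.
Combined Bayes factor of the evidence already in hand = 5 × 2.5 × 10 = 125.
Odds after that evidence = (1/4999) × 125 = 125/4999.
Target odds = 0.9/0.1 = 9.
Need 2ⁿ ≥ 9 ÷ (125/4999) = 359.928.
2⁸ = 256 falls short of 359.928 but 2⁹ = 512 reaches it, so n = 9.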